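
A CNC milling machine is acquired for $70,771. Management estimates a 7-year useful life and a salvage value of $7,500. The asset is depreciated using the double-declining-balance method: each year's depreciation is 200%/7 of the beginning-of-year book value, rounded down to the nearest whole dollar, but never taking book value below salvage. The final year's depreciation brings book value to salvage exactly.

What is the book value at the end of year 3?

Depreciable base = $70,771 − $7,500 = $63,271.
Year 1: ⌊$70,771 × 200%/7⌋ = $20,220. Book value $50,551.
Year 2: ⌊$50,551 × 200%/7⌋ = $14,443. Book value $36,108.
Year 3: ⌊$36,108 × 200%/7⌋ = $10,316. Book value $25,792.

$25,792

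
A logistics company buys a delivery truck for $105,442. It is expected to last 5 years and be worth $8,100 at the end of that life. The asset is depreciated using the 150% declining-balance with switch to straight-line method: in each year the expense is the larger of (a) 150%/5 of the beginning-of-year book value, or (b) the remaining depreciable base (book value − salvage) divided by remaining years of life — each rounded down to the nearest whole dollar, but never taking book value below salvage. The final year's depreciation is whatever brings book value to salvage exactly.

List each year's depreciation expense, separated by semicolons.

$31,632; $22,143; $15,500; $14,033; $14,034

Depreciable base = $105,442 − $8,100 = $97,342.
Year 1: DB = ⌊$105,442 × 150%/5⌋ = $31,632; SL = ⌊$97,342/5⌋ = $19,468 → take DB $31,632. Book value $73,810.
Year 2: DB = ⌊$73,810 × 150%/5⌋ = $22,143; SL = ⌊$65,710/4⌋ = $16,427 → take DB $22,143. Book value $51,667.
Year 3: DB = ⌊$51,667 × 150%/5⌋ = $15,500; SL = ⌊$43,567/3⌋ = $14,522 → take DB $15,500. Book value $36,167.
Year 4: DB = ⌊$36,167 × 150%/5⌋ = $10,850; SL = ⌊$28,067/2⌋ = $14,033 → take SL $14,033. Book value $22,134.
Year 5 (final): $22,134 − $8,100 = $14,034. Book value $8,100.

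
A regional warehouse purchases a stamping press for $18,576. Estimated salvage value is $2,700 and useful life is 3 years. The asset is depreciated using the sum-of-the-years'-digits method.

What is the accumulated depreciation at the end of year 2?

Depreciable base = $18,576 − $2,700 = $15,876.
Sum of the years' digits = 3+2+1 = 6.
Year 1: $15,876 × 3/6 = $7,938. Book value $10,638.
Year 2: $15,876 × 2/6 = $5,292. Book value $5,346.
Accumulated through year 2 = $18,576 − $5,346 = $13,230.

$13,230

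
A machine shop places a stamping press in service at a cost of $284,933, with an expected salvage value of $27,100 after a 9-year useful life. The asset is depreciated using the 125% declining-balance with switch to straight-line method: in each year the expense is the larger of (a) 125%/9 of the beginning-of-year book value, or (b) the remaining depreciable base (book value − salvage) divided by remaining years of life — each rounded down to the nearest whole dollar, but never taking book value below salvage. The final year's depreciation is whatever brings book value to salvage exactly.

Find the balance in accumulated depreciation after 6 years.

$180,413

Depreciable base = $284,933 − $27,100 = $257,833.
Year 1: DB = ⌊$284,933 × 125%/9⌋ = $39,574; SL = ⌊$257,833/9⌋ = $28,648 → take DB $39,574. Book value $245,359.
Year 2: DB = ⌊$245,359 × 125%/9⌋ = $34,077; SL = ⌊$218,259/8⌋ = $27,282 → take DB $34,077. Book value $211,282.
Year 3: DB = ⌊$211,282 × 125%/9⌋ = $29,344; SL = ⌊$184,182/7⌋ = $26,311 → take DB $29,344. Book value $181,938.
Year 4: DB = ⌊$181,938 × 125%/9⌋ = $25,269; SL = ⌊$154,838/6⌋ = $25,806 → take SL $25,806. Book value $156,132.
Year 5: DB = ⌊$156,132 × 125%/9⌋ = $21,685; SL = ⌊$129,032/5⌋ = $25,806 → take SL $25,806. Book value $130,326.
Year 6: DB = ⌊$130,326 × 125%/9⌋ = $18,100; SL = ⌊$103,226/4⌋ = $25,806 → take SL $25,806. Book value $104,520.
Accumulated through year 6 = $284,933 − $104,520 = $180,413.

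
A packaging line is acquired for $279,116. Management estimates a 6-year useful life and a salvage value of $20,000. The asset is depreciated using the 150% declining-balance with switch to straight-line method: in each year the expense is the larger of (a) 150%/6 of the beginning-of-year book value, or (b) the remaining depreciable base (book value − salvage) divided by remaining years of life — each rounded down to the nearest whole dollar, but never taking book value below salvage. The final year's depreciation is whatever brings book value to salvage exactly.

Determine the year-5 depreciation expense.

Depreciable base = $279,116 − $20,000 = $259,116.
Year 1: DB = ⌊$279,116 × 150%/6⌋ = $69,779; SL = ⌊$259,116/6⌋ = $43,186 → take DB $69,779. Book value $209,337.
Year 2: DB = ⌊$209,337 × 150%/6⌋ = $52,334; SL = ⌊$189,337/5⌋ = $37,867 → take DB $52,334. Book value $157,003.
Year 3: DB = ⌊$157,003 × 150%/6⌋ = $39,250; SL = ⌊$137,003/4⌋ = $34,250 → take DB $39,250. Book value $117,753.
Year 4: DB = ⌊$117,753 × 150%/6⌋ = $29,438; SL = ⌊$97,753/3⌋ = $32,584 → take SL $32,584. Book value $85,169.
Year 5: DB = ⌊$85,169 × 150%/6⌋ = $21,292; SL = ⌊$65,169/2⌋ = $32,584 → take SL $32,584. Book value $52,585.

$32,584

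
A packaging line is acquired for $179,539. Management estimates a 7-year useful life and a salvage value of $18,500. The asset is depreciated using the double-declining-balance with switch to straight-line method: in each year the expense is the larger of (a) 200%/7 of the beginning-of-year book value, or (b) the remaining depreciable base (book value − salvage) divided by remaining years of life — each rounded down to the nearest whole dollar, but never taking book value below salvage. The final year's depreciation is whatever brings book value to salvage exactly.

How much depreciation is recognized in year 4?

Depreciable base = $179,539 − $18,500 = $161,039.
Year 1: DB = ⌊$179,539 × 200%/7⌋ = $51,296; SL = ⌊$161,039/7⌋ = $23,005 → take DB $51,296. Book value $128,243.
Year 2: DB = ⌊$128,243 × 200%/7⌋ = $36,640; SL = ⌊$109,743/6⌋ = $18,290 → take DB $36,640. Book value $91,603.
Year 3: DB = ⌊$91,603 × 200%/7⌋ = $26,172; SL = ⌊$73,103/5⌋ = $14,620 → take DB $26,172. Book value $65,431.
Year 4: DB = ⌊$65,431 × 200%/7⌋ = $18,694; SL = ⌊$46,931/4⌋ = $11,732 → take DB $18,694. Book value $46,737.

$18,694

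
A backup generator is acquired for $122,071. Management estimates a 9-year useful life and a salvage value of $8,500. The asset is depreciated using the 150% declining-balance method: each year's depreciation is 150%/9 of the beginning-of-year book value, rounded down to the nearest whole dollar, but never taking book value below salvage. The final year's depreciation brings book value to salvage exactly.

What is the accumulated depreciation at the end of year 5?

$73,012

Depreciable base = $122,071 − $8,500 = $113,571.
Year 1: ⌊$122,071 × 150%/9⌋ = $20,345. Book value $101,726.
Year 2: ⌊$101,726 × 150%/9⌋ = $16,954. Book value $84,772.
Year 3: ⌊$84,772 × 150%/9⌋ = $14,128. Book value $70,644.
Year 4: ⌊$70,644 × 150%/9⌋ = $11,774. Book value $58,870.
Year 5: ⌊$58,870 × 150%/9⌋ = $9,811. Book value $49,059.
Accumulated through year 5 = $122,071 − $49,059 = $73,012.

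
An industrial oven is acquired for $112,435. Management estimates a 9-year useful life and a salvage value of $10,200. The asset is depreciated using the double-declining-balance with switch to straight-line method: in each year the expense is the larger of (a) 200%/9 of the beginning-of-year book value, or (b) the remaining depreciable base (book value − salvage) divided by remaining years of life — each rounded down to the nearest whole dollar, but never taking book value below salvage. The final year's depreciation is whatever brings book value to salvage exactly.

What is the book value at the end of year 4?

$41,147

Depreciable base = $112,435 − $10,200 = $102,235.
Year 1: DB = ⌊$112,435 × 200%/9⌋ = $24,985; SL = ⌊$102,235/9⌋ = $11,359 → take DB $24,985. Book value $87,450.
Year 2: DB = ⌊$87,450 × 200%/9⌋ = $19,433; SL = ⌊$77,250/8⌋ = $9,656 → take DB $19,433. Book value $68,017.
Year 3: DB = ⌊$68,017 × 200%/9⌋ = $15,114; SL = ⌊$57,817/7⌋ = $8,259 → take DB $15,114. Book value $52,903.
Year 4: DB = ⌊$52,903 × 200%/9⌋ = $11,756; SL = ⌊$42,703/6⌋ = $7,117 → take DB $11,756. Book value $41,147.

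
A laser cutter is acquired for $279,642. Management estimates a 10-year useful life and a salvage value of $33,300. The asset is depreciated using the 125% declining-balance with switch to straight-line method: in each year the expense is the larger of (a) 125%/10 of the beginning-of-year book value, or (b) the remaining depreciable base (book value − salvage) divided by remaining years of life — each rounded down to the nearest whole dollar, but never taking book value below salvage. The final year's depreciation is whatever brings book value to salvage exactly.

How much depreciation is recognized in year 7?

$21,770

Depreciable base = $279,642 − $33,300 = $246,342.
Year 1: DB = ⌊$279,642 × 125%/10⌋ = $34,955; SL = ⌊$246,342/10⌋ = $24,634 → take DB $34,955. Book value $244,687.
Year 2: DB = ⌊$244,687 × 125%/10⌋ = $30,585; SL = ⌊$211,387/9⌋ = $23,487 → take DB $30,585. Book value $214,102.
Year 3: DB = ⌊$214,102 × 125%/10⌋ = $26,762; SL = ⌊$180,802/8⌋ = $22,600 → take DB $26,762. Book value $187,340.
Year 4: DB = ⌊$187,340 × 125%/10⌋ = $23,417; SL = ⌊$154,040/7⌋ = $22,005 → take DB $23,417. Book value $163,923.
Year 5: DB = ⌊$163,923 × 125%/10⌋ = $20,490; SL = ⌊$130,623/6⌋ = $21,770 → take SL $21,770. Book value $142,153.
Year 6: DB = ⌊$142,153 × 125%/10⌋ = $17,769; SL = ⌊$108,853/5⌋ = $21,770 → take SL $21,770. Book value $120,383.
Year 7: DB = ⌊$120,383 × 125%/10⌋ = $15,047; SL = ⌊$87,083/4⌋ = $21,770 → take SL $21,770. Book value $98,613.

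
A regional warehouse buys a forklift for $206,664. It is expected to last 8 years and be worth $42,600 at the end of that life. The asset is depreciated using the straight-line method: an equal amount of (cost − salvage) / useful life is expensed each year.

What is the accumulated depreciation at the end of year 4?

$82,032

Depreciable base = $206,664 − $42,600 = $164,064.
Annual expense = $164,064 / 8 = $20,508.
End of year 1: book value $186,156.
End of year 2: book value $165,648.
End of year 3: book value $145,140.
End of year 4: book value $124,632.
Accumulated through year 4 = $206,664 − $124,632 = $82,032.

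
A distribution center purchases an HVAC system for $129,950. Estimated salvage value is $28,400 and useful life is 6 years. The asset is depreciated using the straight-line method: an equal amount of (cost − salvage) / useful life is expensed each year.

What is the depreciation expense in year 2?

$16,925

Depreciable base = $129,950 − $28,400 = $101,550.
Annual expense = $101,550 / 6 = $16,925.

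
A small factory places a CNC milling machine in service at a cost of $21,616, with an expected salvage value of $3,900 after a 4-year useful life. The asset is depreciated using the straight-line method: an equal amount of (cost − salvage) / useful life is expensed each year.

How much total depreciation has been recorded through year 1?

Depreciable base = $21,616 − $3,900 = $17,716.
Annual expense = $17,716 / 4 = $4,429.
End of year 1: book value $17,187.
Accumulated through year 1 = $21,616 − $17,187 = $4,429.

$4,429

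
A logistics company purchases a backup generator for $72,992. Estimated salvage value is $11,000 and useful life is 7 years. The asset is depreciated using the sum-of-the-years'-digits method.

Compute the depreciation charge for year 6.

Depreciable base = $72,992 − $11,000 = $61,992.
Sum of the years' digits = 7+6+5+4+3+2+1 = 28.
Year 1: $61,992 × 7/28 = $15,498. Book value $57,494.
Year 2: $61,992 × 6/28 = $13,284. Book value $44,210.
Year 3: $61,992 × 5/28 = $11,070. Book value $33,140.
Year 4: $61,992 × 4/28 = $8,856. Book value $24,284.
Year 5: $61,992 × 3/28 = $6,642. Book value $17,642.
Year 6: $61,992 × 2/28 = $4,428. Book value $13,214.

$4,428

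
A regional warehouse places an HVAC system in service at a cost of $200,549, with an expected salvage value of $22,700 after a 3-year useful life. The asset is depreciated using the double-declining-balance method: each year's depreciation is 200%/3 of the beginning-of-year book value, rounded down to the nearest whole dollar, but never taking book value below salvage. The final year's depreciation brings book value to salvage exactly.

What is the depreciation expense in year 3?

Depreciable base = $200,549 − $22,700 = $177,849.
Year 1: ⌊$200,549 × 200%/3⌋ = $133,699. Book value $66,850.
Year 2: ⌊$66,850 × 200%/3⌋ = $44,566, capped at $44,150. Book value $22,700.
Year 3 (final): $22,700 − $22,700 = $0. Book value $22,700.

$0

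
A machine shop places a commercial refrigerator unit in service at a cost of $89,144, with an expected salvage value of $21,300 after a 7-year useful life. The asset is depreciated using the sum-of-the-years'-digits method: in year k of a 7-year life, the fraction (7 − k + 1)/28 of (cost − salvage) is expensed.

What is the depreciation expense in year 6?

$4,846

Depreciable base = $89,144 − $21,300 = $67,844.
Sum of the years' digits = 7+6+5+4+3+2+1 = 28.
Year 1: $67,844 × 7/28 = $16,961. Book value $72,183.
Year 2: $67,844 × 6/28 = $14,538. Book value $57,645.
Year 3: $67,844 × 5/28 = $12,115. Book value $45,530.
Year 4: $67,844 × 4/28 = $9,692. Book value $35,838.
Year 5: $67,844 × 3/28 = $7,269. Book value $28,569.
Year 6: $67,844 × 2/28 = $4,846. Book value $23,723.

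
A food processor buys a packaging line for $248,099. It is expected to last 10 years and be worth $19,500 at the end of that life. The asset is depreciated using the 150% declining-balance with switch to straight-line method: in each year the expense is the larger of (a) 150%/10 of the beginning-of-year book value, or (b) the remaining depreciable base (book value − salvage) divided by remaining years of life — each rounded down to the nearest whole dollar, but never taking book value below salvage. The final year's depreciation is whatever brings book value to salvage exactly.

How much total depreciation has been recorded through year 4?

$118,587

Depreciable base = $248,099 − $19,500 = $228,599.
Year 1: DB = ⌊$248,099 × 150%/10⌋ = $37,214; SL = ⌊$228,599/10⌋ = $22,859 → take DB $37,214. Book value $210,885.
Year 2: DB = ⌊$210,885 × 150%/10⌋ = $31,632; SL = ⌊$191,385/9⌋ = $21,265 → take DB $31,632. Book value $179,253.
Year 3: DB = ⌊$179,253 × 150%/10⌋ = $26,887; SL = ⌊$159,753/8⌋ = $19,969 → take DB $26,887. Book value $152,366.
Year 4: DB = ⌊$152,366 × 150%/10⌋ = $22,854; SL = ⌊$132,866/7⌋ = $18,980 → take DB $22,854. Book value $129,512.
Accumulated through year 4 = $248,099 − $129,512 = $118,587.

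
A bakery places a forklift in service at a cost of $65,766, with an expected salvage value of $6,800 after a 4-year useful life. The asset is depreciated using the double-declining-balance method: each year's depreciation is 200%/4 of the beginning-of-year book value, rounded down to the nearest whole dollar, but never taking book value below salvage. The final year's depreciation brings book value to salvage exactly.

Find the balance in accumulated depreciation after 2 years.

$49,324

Depreciable base = $65,766 − $6,800 = $58,966.
Year 1: ⌊$65,766 × 200%/4⌋ = $32,883. Book value $32,883.
Year 2: ⌊$32,883 × 200%/4⌋ = $16,441. Book value $16,442.
Accumulated through year 2 = $65,766 − $16,442 = $49,324.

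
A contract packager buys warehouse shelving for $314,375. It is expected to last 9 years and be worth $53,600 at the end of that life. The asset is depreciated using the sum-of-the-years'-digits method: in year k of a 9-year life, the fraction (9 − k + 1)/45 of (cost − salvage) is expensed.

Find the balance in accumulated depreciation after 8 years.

Depreciable base = $314,375 − $53,600 = $260,775.
Sum of the years' digits = 9+8+7+6+5+4+3+2+1 = 45.
Year 1: $260,775 × 9/45 = $52,155. Book value $262,220.
Year 2: $260,775 × 8/45 = $46,360. Book value $215,860.
Year 3: $260,775 × 7/45 = $40,565. Book value $175,295.
Year 4: $260,775 × 6/45 = $34,770. Book value $140,525.
Year 5: $260,775 × 5/45 = $28,975. Book value $111,550.
Year 6: $260,775 × 4/45 = $23,180. Book value $88,370.
Year 7: $260,775 × 3/45 = $17,385. Book value $70,985.
Year 8: $260,775 × 2/45 = $11,590. Book value $59,395.
Accumulated through year 8 = $314,375 − $59,395 = $254,980.

$254,980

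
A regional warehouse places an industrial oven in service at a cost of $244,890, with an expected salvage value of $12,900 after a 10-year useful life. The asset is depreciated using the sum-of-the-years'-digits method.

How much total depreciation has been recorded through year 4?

$143,412

Depreciable base = $244,890 − $12,900 = $231,990.
Sum of the years' digits = 10+9+8+7+6+5+4+3+2+1 = 55.
Year 1: $231,990 × 10/55 = $42,180. Book value $202,710.
Year 2: $231,990 × 9/55 = $37,962. Book value $164,748.
Year 3: $231,990 × 8/55 = $33,744. Book value $131,004.
Year 4: $231,990 × 7/55 = $29,526. Book value $101,478.
Accumulated through year 4 = $244,890 − $101,478 = $143,412.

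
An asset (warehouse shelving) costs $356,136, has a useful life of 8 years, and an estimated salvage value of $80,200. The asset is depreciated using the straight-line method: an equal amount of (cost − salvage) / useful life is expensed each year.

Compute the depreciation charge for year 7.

$34,492

Depreciable base = $356,136 − $80,200 = $275,936.
Annual expense = $275,936 / 8 = $34,492.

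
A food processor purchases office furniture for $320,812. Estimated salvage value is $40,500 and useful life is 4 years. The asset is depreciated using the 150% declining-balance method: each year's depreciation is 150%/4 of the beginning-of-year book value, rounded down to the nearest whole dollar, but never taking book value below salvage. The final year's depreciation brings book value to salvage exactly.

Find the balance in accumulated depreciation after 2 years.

Depreciable base = $320,812 − $40,500 = $280,312.
Year 1: ⌊$320,812 × 150%/4⌋ = $120,304. Book value $200,508.
Year 2: ⌊$200,508 × 150%/4⌋ = $75,190. Book value $125,318.
Accumulated through year 2 = $320,812 − $125,318 = $195,494.

$195,494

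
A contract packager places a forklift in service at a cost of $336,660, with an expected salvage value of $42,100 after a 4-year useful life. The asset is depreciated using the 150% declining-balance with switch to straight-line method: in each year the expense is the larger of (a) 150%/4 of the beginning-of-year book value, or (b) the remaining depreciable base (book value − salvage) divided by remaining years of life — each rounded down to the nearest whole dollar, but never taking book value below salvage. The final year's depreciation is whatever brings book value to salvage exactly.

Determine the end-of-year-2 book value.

$131,509

Depreciable base = $336,660 − $42,100 = $294,560.
Year 1: DB = ⌊$336,660 × 150%/4⌋ = $126,247; SL = ⌊$294,560/4⌋ = $73,640 → take DB $126,247. Book value $210,413.
Year 2: DB = ⌊$210,413 × 150%/4⌋ = $78,904; SL = ⌊$168,313/3⌋ = $56,104 → take DB $78,904. Book value $131,509.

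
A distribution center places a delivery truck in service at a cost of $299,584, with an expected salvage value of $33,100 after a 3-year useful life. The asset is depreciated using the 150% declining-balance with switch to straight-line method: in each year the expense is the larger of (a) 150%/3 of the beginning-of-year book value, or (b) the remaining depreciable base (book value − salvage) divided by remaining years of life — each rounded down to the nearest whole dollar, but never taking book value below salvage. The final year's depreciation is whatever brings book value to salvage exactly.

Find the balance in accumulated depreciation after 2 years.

Depreciable base = $299,584 − $33,100 = $266,484.
Year 1: DB = ⌊$299,584 × 150%/3⌋ = $149,792; SL = ⌊$266,484/3⌋ = $88,828 → take DB $149,792. Book value $149,792.
Year 2: DB = ⌊$149,792 × 150%/3⌋ = $74,896; SL = ⌊$116,692/2⌋ = $58,346 → take DB $74,896. Book value $74,896.
Accumulated through year 2 = $299,584 − $74,896 = $224,688.

$224,688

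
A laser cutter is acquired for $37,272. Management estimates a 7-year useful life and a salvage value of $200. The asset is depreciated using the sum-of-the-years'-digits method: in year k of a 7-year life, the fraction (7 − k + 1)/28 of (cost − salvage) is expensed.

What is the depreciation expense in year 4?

Depreciable base = $37,272 − $200 = $37,072.
Sum of the years' digits = 7+6+5+4+3+2+1 = 28.
Year 1: $37,072 × 7/28 = $9,268. Book value $28,004.
Year 2: $37,072 × 6/28 = $7,944. Book value $20,060.
Year 3: $37,072 × 5/28 = $6,620. Book value $13,440.
Year 4: $37,072 × 4/28 = $5,296. Book value $8,144.

$5,296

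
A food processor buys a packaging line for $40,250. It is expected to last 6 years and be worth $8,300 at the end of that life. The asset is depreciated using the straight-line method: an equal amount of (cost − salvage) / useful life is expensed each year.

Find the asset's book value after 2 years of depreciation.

Depreciable base = $40,250 − $8,300 = $31,950.
Annual expense = $31,950 / 6 = $5,325.
End of year 1: book value $34,925.
End of year 2: book value $29,600.

$29,600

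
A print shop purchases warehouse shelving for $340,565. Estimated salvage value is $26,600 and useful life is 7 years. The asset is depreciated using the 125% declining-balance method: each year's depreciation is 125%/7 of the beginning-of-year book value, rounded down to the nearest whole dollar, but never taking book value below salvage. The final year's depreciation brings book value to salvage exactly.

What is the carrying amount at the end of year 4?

$155,054

Depreciable base = $340,565 − $26,600 = $313,965.
Year 1: ⌊$340,565 × 125%/7⌋ = $60,815. Book value $279,750.
Year 2: ⌊$279,750 × 125%/7⌋ = $49,955. Book value $229,795.
Year 3: ⌊$229,795 × 125%/7⌋ = $41,034. Book value $188,761.
Year 4: ⌊$188,761 × 125%/7⌋ = $33,707. Book value $155,054.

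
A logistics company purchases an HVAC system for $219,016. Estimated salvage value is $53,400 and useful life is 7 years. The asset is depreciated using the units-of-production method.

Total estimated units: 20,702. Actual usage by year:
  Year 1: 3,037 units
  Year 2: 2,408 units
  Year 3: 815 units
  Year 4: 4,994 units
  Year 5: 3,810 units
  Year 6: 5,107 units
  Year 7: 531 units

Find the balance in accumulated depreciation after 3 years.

Depreciable base = $219,016 − $53,400 = $165,616.
Rate = $165,616 / 20,702 units = $8 per unit.
Year 1: 3,037 × $8 = $24,296. Book value $194,720.
Year 2: 2,408 × $8 = $19,264. Book value $175,456.
Year 3: 815 × $8 = $6,520. Book value $168,936.
Accumulated through year 3 = $219,016 − $168,936 = $50,080.

$50,080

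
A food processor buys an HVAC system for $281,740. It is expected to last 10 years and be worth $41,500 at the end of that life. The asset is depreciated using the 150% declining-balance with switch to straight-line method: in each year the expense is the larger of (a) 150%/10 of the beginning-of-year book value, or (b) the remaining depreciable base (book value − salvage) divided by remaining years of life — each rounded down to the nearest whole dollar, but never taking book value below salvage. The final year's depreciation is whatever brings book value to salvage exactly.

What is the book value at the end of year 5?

$125,012

Depreciable base = $281,740 − $41,500 = $240,240.
Year 1: DB = ⌊$281,740 × 150%/10⌋ = $42,261; SL = ⌊$240,240/10⌋ = $24,024 → take DB $42,261. Book value $239,479.
Year 2: DB = ⌊$239,479 × 150%/10⌋ = $35,921; SL = ⌊$197,979/9⌋ = $21,997 → take DB $35,921. Book value $203,558.
Year 3: DB = ⌊$203,558 × 150%/10⌋ = $30,533; SL = ⌊$162,058/8⌋ = $20,257 → take DB $30,533. Book value $173,025.
Year 4: DB = ⌊$173,025 × 150%/10⌋ = $25,953; SL = ⌊$131,525/7⌋ = $18,789 → take DB $25,953. Book value $147,072.
Year 5: DB = ⌊$147,072 × 150%/10⌋ = $22,060; SL = ⌊$105,572/6⌋ = $17,595 → take DB $22,060. Book value $125,012.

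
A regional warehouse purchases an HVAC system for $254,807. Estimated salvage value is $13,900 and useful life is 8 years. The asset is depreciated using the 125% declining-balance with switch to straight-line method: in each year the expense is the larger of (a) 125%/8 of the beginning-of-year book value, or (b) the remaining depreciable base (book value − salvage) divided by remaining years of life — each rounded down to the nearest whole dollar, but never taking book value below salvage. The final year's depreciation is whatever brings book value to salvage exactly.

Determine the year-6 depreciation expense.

Depreciable base = $254,807 − $13,900 = $240,907.
Year 1: DB = ⌊$254,807 × 125%/8⌋ = $39,813; SL = ⌊$240,907/8⌋ = $30,113 → take DB $39,813. Book value $214,994.
Year 2: DB = ⌊$214,994 × 125%/8⌋ = $33,592; SL = ⌊$201,094/7⌋ = $28,727 → take DB $33,592. Book value $181,402.
Year 3: DB = ⌊$181,402 × 125%/8⌋ = $28,344; SL = ⌊$167,502/6⌋ = $27,917 → take DB $28,344. Book value $153,058.
Year 4: DB = ⌊$153,058 × 125%/8⌋ = $23,915; SL = ⌊$139,158/5⌋ = $27,831 → take SL $27,831. Book value $125,227.
Year 5: DB = ⌊$125,227 × 125%/8⌋ = $19,566; SL = ⌊$111,327/4⌋ = $27,831 → take SL $27,831. Book value $97,396.
Year 6: DB = ⌊$97,396 × 125%/8⌋ = $15,218; SL = ⌊$83,496/3⌋ = $27,832 → take SL $27,832. Book value $69,564.

$27,832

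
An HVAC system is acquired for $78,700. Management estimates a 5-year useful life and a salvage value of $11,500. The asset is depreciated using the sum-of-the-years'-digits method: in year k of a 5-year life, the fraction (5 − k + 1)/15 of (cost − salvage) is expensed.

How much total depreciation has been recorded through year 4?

Depreciable base = $78,700 − $11,500 = $67,200.
Sum of the years' digits = 5+4+3+2+1 = 15.
Year 1: $67,200 × 5/15 = $22,400. Book value $56,300.
Year 2: $67,200 × 4/15 = $17,920. Book value $38,380.
Year 3: $67,200 × 3/15 = $13,440. Book value $24,940.
Year 4: $67,200 × 2/15 = $8,960. Book value $15,980.
Accumulated through year 4 = $78,700 − $15,980 = $62,720.

$62,720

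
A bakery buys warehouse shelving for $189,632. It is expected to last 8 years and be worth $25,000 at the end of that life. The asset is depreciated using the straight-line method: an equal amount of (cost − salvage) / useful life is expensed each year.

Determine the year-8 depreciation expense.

$20,579

Depreciable base = $189,632 − $25,000 = $164,632.
Annual expense = $164,632 / 8 = $20,579.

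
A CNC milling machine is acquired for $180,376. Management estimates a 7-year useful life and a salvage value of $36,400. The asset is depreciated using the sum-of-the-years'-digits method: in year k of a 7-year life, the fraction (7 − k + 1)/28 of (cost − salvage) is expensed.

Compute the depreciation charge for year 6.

$10,284

Depreciable base = $180,376 − $36,400 = $143,976.
Sum of the years' digits = 7+6+5+4+3+2+1 = 28.
Year 1: $143,976 × 7/28 = $35,994. Book value $144,382.
Year 2: $143,976 × 6/28 = $30,852. Book value $113,530.
Year 3: $143,976 × 5/28 = $25,710. Book value $87,820.
Year 4: $143,976 × 4/28 = $20,568. Book value $67,252.
Year 5: $143,976 × 3/28 = $15,426. Book value $51,826.
Year 6: $143,976 × 2/28 = $10,284. Book value $41,542.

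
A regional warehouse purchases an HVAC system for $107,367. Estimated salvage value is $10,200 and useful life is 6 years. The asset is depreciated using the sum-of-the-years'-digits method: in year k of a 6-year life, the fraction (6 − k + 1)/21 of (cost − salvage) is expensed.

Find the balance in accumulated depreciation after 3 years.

$69,405

Depreciable base = $107,367 − $10,200 = $97,167.
Sum of the years' digits = 6+5+4+3+2+1 = 21.
Year 1: $97,167 × 6/21 = $27,762. Book value $79,605.
Year 2: $97,167 × 5/21 = $23,135. Book value $56,470.
Year 3: $97,167 × 4/21 = $18,508. Book value $37,962.
Accumulated through year 3 = $107,367 − $37,962 = $69,405.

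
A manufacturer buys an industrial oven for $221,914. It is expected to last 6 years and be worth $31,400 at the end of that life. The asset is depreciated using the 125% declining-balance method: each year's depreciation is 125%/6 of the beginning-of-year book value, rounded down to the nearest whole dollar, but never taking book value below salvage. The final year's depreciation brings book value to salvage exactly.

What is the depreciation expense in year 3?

$28,975

Depreciable base = $221,914 − $31,400 = $190,514.
Year 1: ⌊$221,914 × 125%/6⌋ = $46,232. Book value $175,682.
Year 2: ⌊$175,682 × 125%/6⌋ = $36,600. Book value $139,082.
Year 3: ⌊$139,082 × 125%/6⌋ = $28,975. Book value $110,107.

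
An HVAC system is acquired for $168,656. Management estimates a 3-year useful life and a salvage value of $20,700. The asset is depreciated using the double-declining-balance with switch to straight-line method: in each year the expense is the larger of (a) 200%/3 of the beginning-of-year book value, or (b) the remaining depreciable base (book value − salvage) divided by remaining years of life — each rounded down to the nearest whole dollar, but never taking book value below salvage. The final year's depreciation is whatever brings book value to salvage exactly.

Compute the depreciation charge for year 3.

$0

Depreciable base = $168,656 − $20,700 = $147,956.
Year 1: DB = ⌊$168,656 × 200%/3⌋ = $112,437; SL = ⌊$147,956/3⌋ = $49,318 → take DB $112,437. Book value $56,219.
Year 2: DB = ⌊$56,219 × 200%/3⌋ = $37,479; SL = ⌊$35,519/2⌋ = $17,759 → take DB $37,479, capped at $35,519. Book value $20,700.
Year 3 (final): $20,700 − $20,700 = $0. Book value $20,700.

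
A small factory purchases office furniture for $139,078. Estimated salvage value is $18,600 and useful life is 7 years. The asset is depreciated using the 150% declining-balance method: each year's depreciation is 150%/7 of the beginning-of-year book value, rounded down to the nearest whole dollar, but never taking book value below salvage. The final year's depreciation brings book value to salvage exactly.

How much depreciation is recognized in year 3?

Depreciable base = $139,078 − $18,600 = $120,478.
Year 1: ⌊$139,078 × 150%/7⌋ = $29,802. Book value $109,276.
Year 2: ⌊$109,276 × 150%/7⌋ = $23,416. Book value $85,860.
Year 3: ⌊$85,860 × 150%/7⌋ = $18,398. Book value $67,462.

$18,398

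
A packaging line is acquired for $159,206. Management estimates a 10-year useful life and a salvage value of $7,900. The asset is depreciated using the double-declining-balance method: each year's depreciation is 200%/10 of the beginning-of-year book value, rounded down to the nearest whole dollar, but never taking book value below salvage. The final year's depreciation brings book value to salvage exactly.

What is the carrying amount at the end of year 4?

$65,212

Depreciable base = $159,206 − $7,900 = $151,306.
Year 1: ⌊$159,206 × 200%/10⌋ = $31,841. Book value $127,365.
Year 2: ⌊$127,365 × 200%/10⌋ = $25,473. Book value $101,892.
Year 3: ⌊$101,892 × 200%/10⌋ = $20,378. Book value $81,514.
Year 4: ⌊$81,514 × 200%/10⌋ = $16,302. Book value $65,212.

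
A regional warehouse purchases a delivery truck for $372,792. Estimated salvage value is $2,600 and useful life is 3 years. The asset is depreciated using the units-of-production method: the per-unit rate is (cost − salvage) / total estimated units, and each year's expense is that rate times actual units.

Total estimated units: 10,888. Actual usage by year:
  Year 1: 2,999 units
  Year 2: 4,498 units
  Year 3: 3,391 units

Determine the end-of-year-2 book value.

Depreciable base = $372,792 − $2,600 = $370,192.
Rate = $370,192 / 10,888 units = $34 per unit.
Year 1: 2,999 × $34 = $101,966. Book value $270,826.
Year 2: 4,498 × $34 = $152,932. Book value $117,894.

$117,894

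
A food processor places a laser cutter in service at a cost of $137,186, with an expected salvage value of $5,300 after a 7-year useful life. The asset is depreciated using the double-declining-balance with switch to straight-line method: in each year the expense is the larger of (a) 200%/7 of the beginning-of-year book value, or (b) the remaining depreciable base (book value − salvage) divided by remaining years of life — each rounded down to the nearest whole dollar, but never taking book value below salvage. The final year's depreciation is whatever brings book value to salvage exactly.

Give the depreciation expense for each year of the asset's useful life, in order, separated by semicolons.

Depreciable base = $137,186 − $5,300 = $131,886.
Year 1: DB = ⌊$137,186 × 200%/7⌋ = $39,196; SL = ⌊$131,886/7⌋ = $18,840 → take DB $39,196. Book value $97,990.
Year 2: DB = ⌊$97,990 × 200%/7⌋ = $27,997; SL = ⌊$92,690/6⌋ = $15,448 → take DB $27,997. Book value $69,993.
Year 3: DB = ⌊$69,993 × 200%/7⌋ = $19,998; SL = ⌊$64,693/5⌋ = $12,938 → take DB $19,998. Book value $49,995.
Year 4: DB = ⌊$49,995 × 200%/7⌋ = $14,284; SL = ⌊$44,695/4⌋ = $11,173 → take DB $14,284. Book value $35,711.
Year 5: DB = ⌊$35,711 × 200%/7⌋ = $10,203; SL = ⌊$30,411/3⌋ = $10,137 → take DB $10,203. Book value $25,508.
Year 6: DB = ⌊$25,508 × 200%/7⌋ = $7,288; SL = ⌊$20,208/2⌋ = $10,104 → take SL $10,104. Book value $15,404.
Year 7 (final): $15,404 − $5,300 = $10,104. Book value $5,300.

$39,196; $27,997; $19,998; $14,284; $10,203; $10,104; $10,104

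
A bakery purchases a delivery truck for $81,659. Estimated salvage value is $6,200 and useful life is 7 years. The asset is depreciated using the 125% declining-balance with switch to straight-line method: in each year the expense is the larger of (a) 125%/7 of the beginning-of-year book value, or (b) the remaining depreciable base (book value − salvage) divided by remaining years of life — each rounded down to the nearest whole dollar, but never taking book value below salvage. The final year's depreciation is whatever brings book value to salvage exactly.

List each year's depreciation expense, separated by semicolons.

$14,581; $11,978; $9,839; $9,765; $9,765; $9,765; $9,766

Depreciable base = $81,659 − $6,200 = $75,459.
Year 1: DB = ⌊$81,659 × 125%/7⌋ = $14,581; SL = ⌊$75,459/7⌋ = $10,779 → take DB $14,581. Book value $67,078.
Year 2: DB = ⌊$67,078 × 125%/7⌋ = $11,978; SL = ⌊$60,878/6⌋ = $10,146 → take DB $11,978. Book value $55,100.
Year 3: DB = ⌊$55,100 × 125%/7⌋ = $9,839; SL = ⌊$48,900/5⌋ = $9,780 → take DB $9,839. Book value $45,261.
Year 4: DB = ⌊$45,261 × 125%/7⌋ = $8,082; SL = ⌊$39,061/4⌋ = $9,765 → take SL $9,765. Book value $35,496.
Year 5: DB = ⌊$35,496 × 125%/7⌋ = $6,338; SL = ⌊$29,296/3⌋ = $9,765 → take SL $9,765. Book value $25,731.
Year 6: DB = ⌊$25,731 × 125%/7⌋ = $4,594; SL = ⌊$19,531/2⌋ = $9,765 → take SL $9,765. Book value $15,966.
Year 7 (final): $15,966 − $6,200 = $9,766. Book value $6,200.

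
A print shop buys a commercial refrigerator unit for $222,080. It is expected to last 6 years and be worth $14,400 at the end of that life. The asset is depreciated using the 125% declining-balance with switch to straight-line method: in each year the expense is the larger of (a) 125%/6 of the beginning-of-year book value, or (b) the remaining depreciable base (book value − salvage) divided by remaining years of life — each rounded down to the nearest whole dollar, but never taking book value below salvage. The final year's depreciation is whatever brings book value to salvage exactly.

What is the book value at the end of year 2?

Depreciable base = $222,080 − $14,400 = $207,680.
Year 1: DB = ⌊$222,080 × 125%/6⌋ = $46,266; SL = ⌊$207,680/6⌋ = $34,613 → take DB $46,266. Book value $175,814.
Year 2: DB = ⌊$175,814 × 125%/6⌋ = $36,627; SL = ⌊$161,414/5⌋ = $32,282 → take DB $36,627. Book value $139,187.

$139,187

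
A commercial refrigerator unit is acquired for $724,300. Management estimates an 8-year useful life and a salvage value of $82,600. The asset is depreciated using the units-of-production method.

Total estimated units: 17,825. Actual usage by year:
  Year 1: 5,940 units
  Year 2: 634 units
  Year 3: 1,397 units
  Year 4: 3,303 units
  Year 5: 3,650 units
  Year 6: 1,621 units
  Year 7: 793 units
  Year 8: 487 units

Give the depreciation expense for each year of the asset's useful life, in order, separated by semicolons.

$213,840; $22,824; $50,292; $118,908; $131,400; $58,356; $28,548; $17,532

Depreciable base = $724,300 − $82,600 = $641,700.
Rate = $641,700 / 17,825 units = $36 per unit.
Year 1: 5,940 × $36 = $213,840. Book value $510,460.
Year 2: 634 × $36 = $22,824. Book value $487,636.
Year 3: 1,397 × $36 = $50,292. Book value $437,344.
Year 4: 3,303 × $36 = $118,908. Book value $318,436.
Year 5: 3,650 × $36 = $131,400. Book value $187,036.
Year 6: 1,621 × $36 = $58,356. Book value $128,680.
Year 7: 793 × $36 = $28,548. Book value $100,132.
Year 8: 487 × $36 = $17,532. Book value $82,600.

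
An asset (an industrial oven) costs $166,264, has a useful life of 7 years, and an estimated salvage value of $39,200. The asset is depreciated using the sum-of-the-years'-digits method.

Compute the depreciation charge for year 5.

$13,614

Depreciable base = $166,264 − $39,200 = $127,064.
Sum of the years' digits = 7+6+5+4+3+2+1 = 28.
Year 1: $127,064 × 7/28 = $31,766. Book value $134,498.
Year 2: $127,064 × 6/28 = $27,228. Book value $107,270.
Year 3: $127,064 × 5/28 = $22,690. Book value $84,580.
Year 4: $127,064 × 4/28 = $18,152. Book value $66,428.
Year 5: $127,064 × 3/28 = $13,614. Book value $52,814.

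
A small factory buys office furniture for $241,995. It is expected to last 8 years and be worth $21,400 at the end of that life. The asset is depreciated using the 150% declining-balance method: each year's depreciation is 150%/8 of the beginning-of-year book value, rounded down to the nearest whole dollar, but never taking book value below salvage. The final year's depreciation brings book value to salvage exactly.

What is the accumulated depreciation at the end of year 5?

Depreciable base = $241,995 − $21,400 = $220,595.
Year 1: ⌊$241,995 × 150%/8⌋ = $45,374. Book value $196,621.
Year 2: ⌊$196,621 × 150%/8⌋ = $36,866. Book value $159,755.
Year 3: ⌊$159,755 × 150%/8⌋ = $29,954. Book value $129,801.
Year 4: ⌊$129,801 × 150%/8⌋ = $24,337. Book value $105,464.
Year 5: ⌊$105,464 × 150%/8⌋ = $19,774. Book value $85,690.
Accumulated through year 5 = $241,995 − $85,690 = $156,305.

$156,305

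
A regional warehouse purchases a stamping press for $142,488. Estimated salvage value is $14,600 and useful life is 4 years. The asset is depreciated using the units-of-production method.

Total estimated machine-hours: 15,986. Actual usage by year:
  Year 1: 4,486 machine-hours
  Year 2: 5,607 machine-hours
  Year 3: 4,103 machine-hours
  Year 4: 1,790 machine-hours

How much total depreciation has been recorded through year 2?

Depreciable base = $142,488 − $14,600 = $127,888.
Rate = $127,888 / 15,986 machine-hours = $8 per machine-hour.
Year 1: 4,486 × $8 = $35,888. Book value $106,600.
Year 2: 5,607 × $8 = $44,856. Book value $61,744.
Accumulated through year 2 = $142,488 − $61,744 = $80,744.

$80,744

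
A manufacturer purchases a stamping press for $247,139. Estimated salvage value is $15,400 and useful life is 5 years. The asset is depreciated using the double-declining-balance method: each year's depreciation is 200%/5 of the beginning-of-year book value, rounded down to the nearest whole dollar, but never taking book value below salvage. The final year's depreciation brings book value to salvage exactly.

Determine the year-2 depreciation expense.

$59,313

Depreciable base = $247,139 − $15,400 = $231,739.
Year 1: ⌊$247,139 × 200%/5⌋ = $98,855. Book value $148,284.
Year 2: ⌊$148,284 × 200%/5⌋ = $59,313. Book value $88,971.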